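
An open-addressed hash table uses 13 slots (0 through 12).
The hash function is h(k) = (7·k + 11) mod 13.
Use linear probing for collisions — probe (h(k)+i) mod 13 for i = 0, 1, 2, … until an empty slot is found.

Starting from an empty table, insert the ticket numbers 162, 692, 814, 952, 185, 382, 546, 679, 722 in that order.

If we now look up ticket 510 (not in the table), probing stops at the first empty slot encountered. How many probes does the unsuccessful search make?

8

162: h=1 → slot 1
692: h=6 → slot 6
814: h=2 → slot 2
952: h=6, probe 6,7 → slot 7
185: h=6, probe 6,7,8 → slot 8
382: h=7, probe 7,8,9 → slot 9
546: h=11 → slot 11
679: h=6, probe 6,7,8,9,10 → slot 10
722: h=8, probe 8,9,10,11,12 → slot 12
Table: [∅, 162, 814, ∅, ∅, ∅, 692, 952, 185, 382, 679, 546, 722]
Lookup 510: h=6, probe 6,7,8,9,10,11,12,0 → slot 0 empty, not found.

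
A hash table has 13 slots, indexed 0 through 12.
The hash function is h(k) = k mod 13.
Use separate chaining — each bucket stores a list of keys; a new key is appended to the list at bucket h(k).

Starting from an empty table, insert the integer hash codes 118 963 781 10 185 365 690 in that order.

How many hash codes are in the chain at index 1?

118 -> bucket 1
963 -> bucket 1 (collision)
781 -> bucket 1 (collision)
10 -> bucket 10
185 -> bucket 3
365 -> bucket 1 (collision)
690 -> bucket 1 (collision)
Final buckets:
0: ∅
1: 118 -> 963 -> 781 -> 365 -> 690
2: ∅
3: 185
4: ∅
5: ∅
6: ∅
7: ∅
8: ∅
9: ∅
10: 10
11: ∅
12: ∅

5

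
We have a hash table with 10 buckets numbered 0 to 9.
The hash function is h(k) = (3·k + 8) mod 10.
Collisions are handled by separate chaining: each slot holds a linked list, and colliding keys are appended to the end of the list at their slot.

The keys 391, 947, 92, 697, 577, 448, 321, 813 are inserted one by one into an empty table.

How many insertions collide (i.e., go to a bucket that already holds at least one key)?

Insert 391: h=1, bucket 1 empty → new chain.
Insert 947: h=9, bucket 9 empty → new chain.
Insert 92: h=4, bucket 4 empty → new chain.
Insert 697: h=9, bucket 9 nonempty → append to chain.
Insert 577: h=9, bucket 9 nonempty → append to chain.
Insert 448: h=2, bucket 2 empty → new chain.
Insert 321: h=1, bucket 1 nonempty → append to chain.
Insert 813: h=7, bucket 7 empty → new chain.
Final buckets:
0: ∅
1: 391 -> 321
2: 448
3: ∅
4: 92
5: ∅
6: ∅
7: 813
8: ∅
9: 947 -> 697 -> 577

3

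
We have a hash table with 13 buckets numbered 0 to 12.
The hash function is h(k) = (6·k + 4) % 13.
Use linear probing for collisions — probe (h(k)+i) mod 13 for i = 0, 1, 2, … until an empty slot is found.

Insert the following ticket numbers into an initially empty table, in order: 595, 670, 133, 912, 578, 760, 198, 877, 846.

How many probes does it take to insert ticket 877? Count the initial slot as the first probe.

4

595 hashes to 12; slot 12 is free -> place at 12.
670 hashes to 7; slot 7 is free -> place at 7.
133 hashes to 9; slot 9 is free -> place at 9.
912 hashes to 3; slot 3 is free -> place at 3.
578 hashes to 1; slot 1 is free -> place at 1.
760 hashes to 1; 1 taken -> place at 2.
198 hashes to 9; 9 taken -> place at 10.
877 hashes to 1; 1,2,3 taken -> place at 4.
846 hashes to 10; 10 taken -> place at 11.
Table: [∅, 578, 760, 912, 877, ∅, ∅, 670, ∅, 133, 198, 846, 595]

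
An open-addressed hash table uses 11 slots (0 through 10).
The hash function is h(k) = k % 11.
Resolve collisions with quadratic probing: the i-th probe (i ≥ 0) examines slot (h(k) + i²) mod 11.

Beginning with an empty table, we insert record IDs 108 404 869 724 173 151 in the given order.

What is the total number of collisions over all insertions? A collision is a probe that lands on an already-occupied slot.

108 hashes to 9; slot 9 is free => place at 9.
404 hashes to 8; slot 8 is free => place at 8.
869 hashes to 0; slot 0 is free => place at 0.
724 hashes to 9; 9 taken => place at 10.
173 hashes to 8; 8,9 taken => place at 1.
151 hashes to 8; 8,9,1 taken => place at 6.
Table: [869, 173, -, -, -, -, 151, -, 404, 108, 724]

6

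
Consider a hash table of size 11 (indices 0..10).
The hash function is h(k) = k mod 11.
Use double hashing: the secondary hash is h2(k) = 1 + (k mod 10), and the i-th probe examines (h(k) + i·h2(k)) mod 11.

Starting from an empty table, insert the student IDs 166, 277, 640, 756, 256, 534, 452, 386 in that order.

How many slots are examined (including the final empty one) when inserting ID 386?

166: h=1 -> slot 1
277: h=2 -> slot 2
640: h=2, h2=1, probe 2,3 -> slot 3
756: h=8 -> slot 8
256: h=3, h2=7, probe 3,10 -> slot 10
534: h=6 -> slot 6
452: h=1, h2=3, probe 1,4 -> slot 4
386: h=1, h2=7, probe 1,8,4,0 -> slot 0
Table: [386, 166, 277, 640, 452, —, 534, —, 756, —, 256]

4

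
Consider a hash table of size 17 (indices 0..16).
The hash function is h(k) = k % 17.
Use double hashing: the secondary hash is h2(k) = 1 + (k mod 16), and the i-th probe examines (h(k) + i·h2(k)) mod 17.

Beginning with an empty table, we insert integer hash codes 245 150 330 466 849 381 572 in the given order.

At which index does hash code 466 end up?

245: h=7 => slot 7
150: h=14 => slot 14
330: h=7, h2=11, probe 7,1 => slot 1
466: h=7, h2=3, probe 7,10 => slot 10
849: h=16 => slot 16
381: h=7, h2=14, probe 7,4 => slot 4
572: h=11 => slot 11
Table: [_, 330, _, _, 381, _, _, 245, _, _, 466, 572, _, _, 150, _, 849]

10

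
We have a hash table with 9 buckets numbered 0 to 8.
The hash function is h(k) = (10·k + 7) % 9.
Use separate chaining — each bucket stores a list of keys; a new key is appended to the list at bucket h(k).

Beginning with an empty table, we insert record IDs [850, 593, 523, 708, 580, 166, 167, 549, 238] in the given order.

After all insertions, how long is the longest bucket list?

4

850 -> bucket 2
593 -> bucket 6
523 -> bucket 8
708 -> bucket 4
580 -> bucket 2 (collision)
166 -> bucket 2 (collision)
167 -> bucket 3
549 -> bucket 7
238 -> bucket 2 (collision)
Final buckets:
0: _
1: _
2: 850 -> 580 -> 166 -> 238
3: 167
4: 708
5: _
6: 593
7: 549
8: 523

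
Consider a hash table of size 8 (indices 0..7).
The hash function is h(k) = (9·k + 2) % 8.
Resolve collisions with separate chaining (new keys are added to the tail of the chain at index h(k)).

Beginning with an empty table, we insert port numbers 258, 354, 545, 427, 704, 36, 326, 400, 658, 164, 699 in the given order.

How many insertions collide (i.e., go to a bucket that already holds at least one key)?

258 -> bucket 4
354 -> bucket 4 (collision)
545 -> bucket 3
427 -> bucket 5
704 -> bucket 2
36 -> bucket 6
326 -> bucket 0
400 -> bucket 2 (collision)
658 -> bucket 4 (collision)
164 -> bucket 6 (collision)
699 -> bucket 5 (collision)
Final buckets:
0: 326
1: —
2: 704 -> 400
3: 545
4: 258 -> 354 -> 658
5: 427 -> 699
6: 36 -> 164
7: —

5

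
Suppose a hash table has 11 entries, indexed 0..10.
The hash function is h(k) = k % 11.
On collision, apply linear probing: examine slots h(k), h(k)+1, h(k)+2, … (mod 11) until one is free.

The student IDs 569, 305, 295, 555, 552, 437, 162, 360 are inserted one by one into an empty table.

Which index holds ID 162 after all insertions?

569 hashes to 8; slot 8 is free -> place at 8.
305 hashes to 8; 8 taken -> place at 9.
295 hashes to 9; 9 taken -> place at 10.
555 hashes to 5; slot 5 is free -> place at 5.
552 hashes to 2; slot 2 is free -> place at 2.
437 hashes to 8; 8,9,10 taken -> place at 0.
162 hashes to 8; 8,9,10,0 taken -> place at 1.
360 hashes to 8; 8,9,10,0,1,2 taken -> place at 3.
Table: [437, 162, 552, 360, ., 555, ., ., 569, 305, 295]

1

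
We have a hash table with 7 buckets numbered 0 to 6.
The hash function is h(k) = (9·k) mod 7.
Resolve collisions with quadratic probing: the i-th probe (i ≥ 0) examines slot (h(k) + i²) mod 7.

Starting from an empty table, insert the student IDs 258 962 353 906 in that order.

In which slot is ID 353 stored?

0

258: h=5 -> slot 5
962: h=6 -> slot 6
353: h=6, probe 6,0 -> slot 0
906: h=6, probe 6,0,3 -> slot 3
Table: [353, —, —, 906, —, 258, 962]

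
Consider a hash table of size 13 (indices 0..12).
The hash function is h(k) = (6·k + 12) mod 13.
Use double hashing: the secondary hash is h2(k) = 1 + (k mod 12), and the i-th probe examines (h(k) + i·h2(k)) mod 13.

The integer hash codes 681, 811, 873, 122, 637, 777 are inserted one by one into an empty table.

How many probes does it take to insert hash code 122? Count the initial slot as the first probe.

681: h=3 -> slot 3
811: h=3, h2=8, probe 3,11 -> slot 11
873: h=11, h2=10, probe 11,8 -> slot 8
122: h=3, h2=3, probe 3,6 -> slot 6
637: h=12 -> slot 12
777: h=7 -> slot 7
Table: [_, _, _, 681, _, _, 122, 777, 873, _, _, 811, 637]

2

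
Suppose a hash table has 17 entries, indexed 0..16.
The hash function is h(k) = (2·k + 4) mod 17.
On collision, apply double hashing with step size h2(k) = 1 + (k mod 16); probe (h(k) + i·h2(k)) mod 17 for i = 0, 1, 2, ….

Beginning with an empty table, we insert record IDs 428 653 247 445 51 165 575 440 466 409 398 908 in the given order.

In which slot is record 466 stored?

13

428: h=10 -> slot 10
653: h=1 -> slot 1
247: h=5 -> slot 5
445: h=10, h2=14, probe 10,7 -> slot 7
51: h=4 -> slot 4
165: h=11 -> slot 11
575: h=15 -> slot 15
440: h=0 -> slot 0
466: h=1, h2=3, probe 1,4,7,10,13 -> slot 13
409: h=6 -> slot 6
398: h=1, h2=15, probe 1,16 -> slot 16
908: h=1, h2=13, probe 1,14 -> slot 14
Table: [440, 653, -, -, 51, 247, 409, 445, -, -, 428, 165, -, 466, 908, 575, 398]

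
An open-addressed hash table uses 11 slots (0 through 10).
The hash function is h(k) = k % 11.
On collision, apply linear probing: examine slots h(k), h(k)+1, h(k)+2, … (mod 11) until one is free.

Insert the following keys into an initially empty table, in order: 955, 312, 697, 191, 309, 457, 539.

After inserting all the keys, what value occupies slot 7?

457

955: h=9 → slot 9
312: h=4 → slot 4
697: h=4, probe 4,5 → slot 5
191: h=4, probe 4,5,6 → slot 6
309: h=1 → slot 1
457: h=6, probe 6,7 → slot 7
539: h=0 → slot 0
Table: [539, 309, ∅, ∅, 312, 697, 191, 457, ∅, 955, ∅]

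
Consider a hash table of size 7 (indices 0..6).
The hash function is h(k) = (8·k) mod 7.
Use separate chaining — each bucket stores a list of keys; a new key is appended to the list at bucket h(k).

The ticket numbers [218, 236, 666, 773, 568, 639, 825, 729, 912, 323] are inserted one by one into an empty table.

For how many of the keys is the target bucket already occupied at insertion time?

5

Insert 218: h=1, bucket 1 empty -> new chain.
Insert 236: h=5, bucket 5 empty -> new chain.
Insert 666: h=1, bucket 1 nonempty -> append to chain.
Insert 773: h=3, bucket 3 empty -> new chain.
Insert 568: h=1, bucket 1 nonempty -> append to chain.
Insert 639: h=2, bucket 2 empty -> new chain.
Insert 825: h=6, bucket 6 empty -> new chain.
Insert 729: h=1, bucket 1 nonempty -> append to chain.
Insert 912: h=2, bucket 2 nonempty -> append to chain.
Insert 323: h=1, bucket 1 nonempty -> append to chain.
Final buckets:
0: -
1: 218 -> 666 -> 568 -> 729 -> 323
2: 639 -> 912
3: 773
4: -
5: 236
6: 825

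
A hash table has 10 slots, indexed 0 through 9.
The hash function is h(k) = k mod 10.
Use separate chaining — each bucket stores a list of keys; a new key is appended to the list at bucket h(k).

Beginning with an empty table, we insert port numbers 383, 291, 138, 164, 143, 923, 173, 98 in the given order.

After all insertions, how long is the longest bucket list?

4

Insert 383: h=3, bucket 3 empty → new chain.
Insert 291: h=1, bucket 1 empty → new chain.
Insert 138: h=8, bucket 8 empty → new chain.
Insert 164: h=4, bucket 4 empty → new chain.
Insert 143: h=3, bucket 3 nonempty → append to chain.
Insert 923: h=3, bucket 3 nonempty → append to chain.
Insert 173: h=3, bucket 3 nonempty → append to chain.
Insert 98: h=8, bucket 8 nonempty → append to chain.
Final buckets:
0: —
1: 291
2: —
3: 383 -> 143 -> 923 -> 173
4: 164
5: —
6: —
7: —
8: 138 -> 98
9: —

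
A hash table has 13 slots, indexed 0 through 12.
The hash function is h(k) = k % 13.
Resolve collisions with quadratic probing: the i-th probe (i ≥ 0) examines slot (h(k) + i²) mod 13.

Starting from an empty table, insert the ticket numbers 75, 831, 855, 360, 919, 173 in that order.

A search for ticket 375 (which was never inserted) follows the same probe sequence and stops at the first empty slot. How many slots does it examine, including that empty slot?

3

75: h=10 -> slot 10
831: h=12 -> slot 12
855: h=10, probe 10,11 -> slot 11
360: h=9 -> slot 9
919: h=9, probe 9,10,0 -> slot 0
173: h=4 -> slot 4
Table: [919, ., ., ., 173, ., ., ., ., 360, 75, 855, 831]
Lookup 375: h=11, probe 11,12,2 → slot 2 empty, not found.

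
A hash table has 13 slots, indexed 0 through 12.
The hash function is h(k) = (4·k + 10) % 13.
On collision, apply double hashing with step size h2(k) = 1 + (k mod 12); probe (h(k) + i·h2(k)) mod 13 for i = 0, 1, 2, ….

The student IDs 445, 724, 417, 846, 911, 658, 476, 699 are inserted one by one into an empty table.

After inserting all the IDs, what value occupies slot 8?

846

445 hashes to 9; slot 9 is free => place at 9.
724 hashes to 7; slot 7 is free => place at 7.
417 hashes to 1; slot 1 is free => place at 1.
846 hashes to 1, h2=7; 1 taken => place at 8.
911 hashes to 1, h2=12; 1 taken => place at 0.
658 hashes to 3; slot 3 is free => place at 3.
476 hashes to 3, h2=9; 3 taken => place at 12.
699 hashes to 11; slot 11 is free => place at 11.
Table: [911, 417, ∅, 658, ∅, ∅, ∅, 724, 846, 445, ∅, 699, 476]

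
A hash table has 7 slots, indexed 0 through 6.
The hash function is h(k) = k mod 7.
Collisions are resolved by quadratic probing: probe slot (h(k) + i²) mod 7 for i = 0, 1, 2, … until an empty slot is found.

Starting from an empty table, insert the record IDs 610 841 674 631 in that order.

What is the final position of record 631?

Insert 610: h=1, slot 1 empty → index 1.
Insert 841: h=1, slot 1 occupied → index 2.
Insert 674: h=2, slot 2 occupied → index 3.
Insert 631: h=1, slots 1,2 occupied → index 5.
Table: [∅, 610, 841, 674, ∅, 631, ∅]

5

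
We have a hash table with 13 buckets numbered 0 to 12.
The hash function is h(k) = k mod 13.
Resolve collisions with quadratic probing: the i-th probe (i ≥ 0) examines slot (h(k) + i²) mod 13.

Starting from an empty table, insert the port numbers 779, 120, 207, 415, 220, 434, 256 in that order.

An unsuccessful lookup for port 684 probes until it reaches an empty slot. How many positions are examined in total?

779: h=12 → slot 12
120: h=3 → slot 3
207: h=12, probe 12,0 → slot 0
415: h=12, probe 12,0,3,8 → slot 8
220: h=12, probe 12,0,3,8,2 → slot 2
434: h=5 → slot 5
256: h=9 → slot 9
Table: [207, ., 220, 120, ., 434, ., ., 415, 256, ., ., 779]
Lookup 684: h=8, probe 8,9,12,4 → slot 4 empty, not found.

4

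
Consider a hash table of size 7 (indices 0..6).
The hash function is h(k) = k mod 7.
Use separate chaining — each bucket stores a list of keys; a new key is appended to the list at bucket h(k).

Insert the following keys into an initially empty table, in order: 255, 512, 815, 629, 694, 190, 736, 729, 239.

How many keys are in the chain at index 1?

Insert 255: h=3, bucket 3 empty -> new chain.
Insert 512: h=1, bucket 1 empty -> new chain.
Insert 815: h=3, bucket 3 nonempty -> append to chain.
Insert 629: h=6, bucket 6 empty -> new chain.
Insert 694: h=1, bucket 1 nonempty -> append to chain.
Insert 190: h=1, bucket 1 nonempty -> append to chain.
Insert 736: h=1, bucket 1 nonempty -> append to chain.
Insert 729: h=1, bucket 1 nonempty -> append to chain.
Insert 239: h=1, bucket 1 nonempty -> append to chain.
Final buckets:
0: ∅
1: 512 -> 694 -> 190 -> 736 -> 729 -> 239
2: ∅
3: 255 -> 815
4: ∅
5: ∅
6: 629

6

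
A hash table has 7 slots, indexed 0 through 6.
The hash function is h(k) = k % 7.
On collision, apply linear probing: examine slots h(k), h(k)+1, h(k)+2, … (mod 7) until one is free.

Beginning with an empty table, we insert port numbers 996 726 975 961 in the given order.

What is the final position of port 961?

Insert 996: h=2, slot 2 empty => index 2.
Insert 726: h=5, slot 5 empty => index 5.
Insert 975: h=2, slot 2 occupied => index 3.
Insert 961: h=2, slots 2,3 occupied => index 4.
Table: [∅, ∅, 996, 975, 961, 726, ∅]

4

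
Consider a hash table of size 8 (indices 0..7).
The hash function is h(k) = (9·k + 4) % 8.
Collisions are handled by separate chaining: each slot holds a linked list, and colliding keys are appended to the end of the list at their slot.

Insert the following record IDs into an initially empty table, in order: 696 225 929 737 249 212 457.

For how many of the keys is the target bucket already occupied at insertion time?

4

Insert 696: h=4, bucket 4 empty -> new chain.
Insert 225: h=5, bucket 5 empty -> new chain.
Insert 929: h=5, bucket 5 nonempty -> append to chain.
Insert 737: h=5, bucket 5 nonempty -> append to chain.
Insert 249: h=5, bucket 5 nonempty -> append to chain.
Insert 212: h=0, bucket 0 empty -> new chain.
Insert 457: h=5, bucket 5 nonempty -> append to chain.
Final buckets:
0: 212
1: _
2: _
3: _
4: 696
5: 225 -> 929 -> 737 -> 249 -> 457
6: _
7: _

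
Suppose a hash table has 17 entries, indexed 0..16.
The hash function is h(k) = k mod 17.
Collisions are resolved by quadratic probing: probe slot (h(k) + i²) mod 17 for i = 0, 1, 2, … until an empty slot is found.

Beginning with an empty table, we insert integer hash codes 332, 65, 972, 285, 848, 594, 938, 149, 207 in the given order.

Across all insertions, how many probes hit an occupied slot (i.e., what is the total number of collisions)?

332 hashes to 9; slot 9 is free → place at 9.
65 hashes to 14; slot 14 is free → place at 14.
972 hashes to 3; slot 3 is free → place at 3.
285 hashes to 13; slot 13 is free → place at 13.
848 hashes to 15; slot 15 is free → place at 15.
594 hashes to 16; slot 16 is free → place at 16.
938 hashes to 3; 3 taken → place at 4.
149 hashes to 13; 13,14 taken → place at 0.
207 hashes to 3; 3,4 taken → place at 7.
Table: [149, ∅, ∅, 972, 938, ∅, ∅, 207, ∅, 332, ∅, ∅, ∅, 285, 65, 848, 594]

5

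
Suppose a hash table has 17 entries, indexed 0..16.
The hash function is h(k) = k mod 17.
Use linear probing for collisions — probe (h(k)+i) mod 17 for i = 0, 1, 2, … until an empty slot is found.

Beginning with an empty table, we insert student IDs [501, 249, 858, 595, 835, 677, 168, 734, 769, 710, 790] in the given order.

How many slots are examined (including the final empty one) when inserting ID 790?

3

Insert 501: h=8, slot 8 empty -> index 8.
Insert 249: h=11, slot 11 empty -> index 11.
Insert 858: h=8, slot 8 occupied -> index 9.
Insert 595: h=0, slot 0 empty -> index 0.
Insert 835: h=2, slot 2 empty -> index 2.
Insert 677: h=14, slot 14 empty -> index 14.
Insert 168: h=15, slot 15 empty -> index 15.
Insert 734: h=3, slot 3 empty -> index 3.
Insert 769: h=4, slot 4 empty -> index 4.
Insert 710: h=13, slot 13 empty -> index 13.
Insert 790: h=8, slots 8,9 occupied -> index 10.
Table: [595, —, 835, 734, 769, —, —, —, 501, 858, 790, 249, —, 710, 677, 168, —]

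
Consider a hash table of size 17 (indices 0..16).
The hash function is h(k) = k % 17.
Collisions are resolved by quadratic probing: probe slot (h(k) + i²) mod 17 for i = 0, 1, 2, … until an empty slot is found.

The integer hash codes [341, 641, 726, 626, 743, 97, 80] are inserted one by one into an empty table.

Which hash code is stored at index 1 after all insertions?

341: h=1 => slot 1
641: h=12 => slot 12
726: h=12, probe 12,13 => slot 13
626: h=14 => slot 14
743: h=12, probe 12,13,16 => slot 16
97: h=12, probe 12,13,16,4 => slot 4
80: h=12, probe 12,13,16,4,11 => slot 11
Table: [-, 341, -, -, 97, -, -, -, -, -, -, 80, 641, 726, 626, -, 743]

341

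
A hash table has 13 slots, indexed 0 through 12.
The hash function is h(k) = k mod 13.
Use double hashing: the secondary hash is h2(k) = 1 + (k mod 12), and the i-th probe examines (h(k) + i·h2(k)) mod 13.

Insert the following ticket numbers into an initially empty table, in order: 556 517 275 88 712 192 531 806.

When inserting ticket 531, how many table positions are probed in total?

556: h=10 => slot 10
517: h=10, h2=2, probe 10,12 => slot 12
275: h=2 => slot 2
88: h=10, h2=5, probe 10,2,7 => slot 7
712: h=10, h2=5, probe 10,2,7,12,4 => slot 4
192: h=10, h2=1, probe 10,11 => slot 11
531: h=11, h2=4, probe 11,2,6 => slot 6
806: h=0 => slot 0
Table: [806, —, 275, —, 712, —, 531, 88, —, —, 556, 192, 517]

3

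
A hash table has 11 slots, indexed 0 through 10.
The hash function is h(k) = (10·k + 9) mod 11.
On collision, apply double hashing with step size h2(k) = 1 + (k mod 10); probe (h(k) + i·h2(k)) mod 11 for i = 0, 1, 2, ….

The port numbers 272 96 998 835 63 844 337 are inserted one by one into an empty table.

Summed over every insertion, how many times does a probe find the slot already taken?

6

272: h=1 => slot 1
96: h=1, h2=7, probe 1,8 => slot 8
998: h=1, h2=9, probe 1,10 => slot 10
835: h=10, h2=6, probe 10,5 => slot 5
63: h=1, h2=4, probe 1,5,9 => slot 9
844: h=1, h2=5, probe 1,6 => slot 6
337: h=2 => slot 2
Table: [—, 272, 337, —, —, 835, 844, —, 96, 63, 998]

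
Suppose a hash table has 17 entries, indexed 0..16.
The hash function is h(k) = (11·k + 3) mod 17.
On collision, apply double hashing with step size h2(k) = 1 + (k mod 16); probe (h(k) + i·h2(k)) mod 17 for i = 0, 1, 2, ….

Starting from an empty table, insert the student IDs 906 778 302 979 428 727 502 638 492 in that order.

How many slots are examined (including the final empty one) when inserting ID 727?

906: h=7 -> slot 7
778: h=10 -> slot 10
302: h=10, h2=15, probe 10,8 -> slot 8
979: h=11 -> slot 11
428: h=2 -> slot 2
727: h=10, h2=8, probe 10,1 -> slot 1
502: h=0 -> slot 0
638: h=0, h2=15, probe 0,15 -> slot 15
492: h=9 -> slot 9
Table: [502, 727, 428, _, _, _, _, 906, 302, 492, 778, 979, _, _, _, 638, _]

2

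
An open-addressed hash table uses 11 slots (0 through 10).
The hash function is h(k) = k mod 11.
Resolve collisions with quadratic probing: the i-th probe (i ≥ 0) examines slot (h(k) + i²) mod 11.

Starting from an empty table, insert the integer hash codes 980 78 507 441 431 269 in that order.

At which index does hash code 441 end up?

980: h=1 -> slot 1
78: h=1, probe 1,2 -> slot 2
507: h=1, probe 1,2,5 -> slot 5
441: h=1, probe 1,2,5,10 -> slot 10
431: h=2, probe 2,3 -> slot 3
269: h=5, probe 5,6 -> slot 6
Table: [∅, 980, 78, 431, ∅, 507, 269, ∅, ∅, ∅, 441]

10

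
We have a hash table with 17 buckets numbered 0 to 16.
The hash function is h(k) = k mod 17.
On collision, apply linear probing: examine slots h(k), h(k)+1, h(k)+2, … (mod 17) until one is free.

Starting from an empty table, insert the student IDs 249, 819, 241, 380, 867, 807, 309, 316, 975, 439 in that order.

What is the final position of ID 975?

249: h=11 -> slot 11
819: h=3 -> slot 3
241: h=3, probe 3,4 -> slot 4
380: h=6 -> slot 6
867: h=0 -> slot 0
807: h=8 -> slot 8
309: h=3, probe 3,4,5 -> slot 5
316: h=10 -> slot 10
975: h=6, probe 6,7 -> slot 7
439: h=14 -> slot 14
Table: [867, ., ., 819, 241, 309, 380, 975, 807, ., 316, 249, ., ., 439, ., .]

7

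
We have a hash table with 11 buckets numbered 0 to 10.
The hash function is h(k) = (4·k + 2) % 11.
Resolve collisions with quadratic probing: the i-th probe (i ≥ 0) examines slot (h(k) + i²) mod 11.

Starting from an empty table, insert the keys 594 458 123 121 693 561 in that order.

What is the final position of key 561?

0

Insert 594: h=2, slot 2 empty => index 2.
Insert 458: h=8, slot 8 empty => index 8.
Insert 123: h=10, slot 10 empty => index 10.
Insert 121: h=2, slot 2 occupied => index 3.
Insert 693: h=2, slots 2,3 occupied => index 6.
Insert 561: h=2, slots 2,3,6 occupied => index 0.
Table: [561, ∅, 594, 121, ∅, ∅, 693, ∅, 458, ∅, 123]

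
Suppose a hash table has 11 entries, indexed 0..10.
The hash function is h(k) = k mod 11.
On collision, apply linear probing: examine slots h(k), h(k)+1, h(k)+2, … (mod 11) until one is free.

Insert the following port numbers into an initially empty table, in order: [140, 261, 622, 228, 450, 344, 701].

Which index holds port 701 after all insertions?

1

140 hashes to 8; slot 8 is free -> place at 8.
261 hashes to 8; 8 taken -> place at 9.
622 hashes to 6; slot 6 is free -> place at 6.
228 hashes to 8; 8,9 taken -> place at 10.
450 hashes to 10; 10 taken -> place at 0.
344 hashes to 3; slot 3 is free -> place at 3.
701 hashes to 8; 8,9,10,0 taken -> place at 1.
Table: [450, 701, ∅, 344, ∅, ∅, 622, ∅, 140, 261, 228]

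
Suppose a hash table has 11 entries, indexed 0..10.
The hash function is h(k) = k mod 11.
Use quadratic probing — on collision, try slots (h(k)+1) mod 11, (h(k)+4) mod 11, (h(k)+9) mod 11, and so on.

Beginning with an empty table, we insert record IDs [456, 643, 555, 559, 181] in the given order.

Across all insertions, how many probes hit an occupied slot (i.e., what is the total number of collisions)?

7

456: h=5 → slot 5
643: h=5, probe 5,6 → slot 6
555: h=5, probe 5,6,9 → slot 9
559: h=9, probe 9,10 → slot 10
181: h=5, probe 5,6,9,3 → slot 3
Table: [-, -, -, 181, -, 456, 643, -, -, 555, 559]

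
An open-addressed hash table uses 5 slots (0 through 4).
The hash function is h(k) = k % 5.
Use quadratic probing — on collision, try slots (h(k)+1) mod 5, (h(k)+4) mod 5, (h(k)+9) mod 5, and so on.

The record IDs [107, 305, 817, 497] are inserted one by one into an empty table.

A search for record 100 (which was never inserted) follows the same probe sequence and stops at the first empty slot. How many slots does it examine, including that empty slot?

3

107 hashes to 2; slot 2 is free → place at 2.
305 hashes to 0; slot 0 is free → place at 0.
817 hashes to 2; 2 taken → place at 3.
497 hashes to 2; 2,3 taken → place at 1.
Table: [305, 497, 107, 817, -]
Lookup 100: h=0, probe 0,1,4 → slot 4 empty, not found.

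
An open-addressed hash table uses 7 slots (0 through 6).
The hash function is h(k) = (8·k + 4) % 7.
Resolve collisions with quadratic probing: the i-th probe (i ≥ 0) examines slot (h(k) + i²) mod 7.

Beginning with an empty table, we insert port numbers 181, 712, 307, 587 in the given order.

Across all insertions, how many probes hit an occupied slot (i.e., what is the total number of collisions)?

Insert 181: h=3, slot 3 empty -> index 3.
Insert 712: h=2, slot 2 empty -> index 2.
Insert 307: h=3, slot 3 occupied -> index 4.
Insert 587: h=3, slots 3,4 occupied -> index 0.
Table: [587, -, 712, 181, 307, -, -]

3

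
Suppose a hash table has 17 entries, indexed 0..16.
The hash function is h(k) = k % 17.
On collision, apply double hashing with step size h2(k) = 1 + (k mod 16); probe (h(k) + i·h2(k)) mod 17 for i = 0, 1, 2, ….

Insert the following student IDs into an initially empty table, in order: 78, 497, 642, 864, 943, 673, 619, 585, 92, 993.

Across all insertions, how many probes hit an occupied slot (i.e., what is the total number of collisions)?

Insert 78: h=10, slot 10 empty => index 10.
Insert 497: h=4, slot 4 empty => index 4.
Insert 642: h=13, slot 13 empty => index 13.
Insert 864: h=14, slot 14 empty => index 14.
Insert 943: h=8, slot 8 empty => index 8.
Insert 673: h=10, h2=2, slot 10 occupied => index 12.
Insert 619: h=7, slot 7 empty => index 7.
Insert 585: h=7, h2=10, slot 7 occupied => index 0.
Insert 92: h=7, h2=13, slot 7 occupied => index 3.
Insert 993: h=7, h2=2, slot 7 occupied => index 9.
Table: [585, _, _, 92, 497, _, _, 619, 943, 993, 78, _, 673, 642, 864, _, _]

4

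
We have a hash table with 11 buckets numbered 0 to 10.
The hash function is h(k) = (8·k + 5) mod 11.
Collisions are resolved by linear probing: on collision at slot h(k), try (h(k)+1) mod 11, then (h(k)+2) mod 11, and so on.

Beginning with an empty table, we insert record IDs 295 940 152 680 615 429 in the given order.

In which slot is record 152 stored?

Insert 295: h=0, slot 0 empty → index 0.
Insert 940: h=1, slot 1 empty → index 1.
Insert 152: h=0, slots 0,1 occupied → index 2.
Insert 680: h=0, slots 0,1,2 occupied → index 3.
Insert 615: h=8, slot 8 empty → index 8.
Insert 429: h=5, slot 5 empty → index 5.
Table: [295, 940, 152, 680, ., 429, ., ., 615, ., .]

2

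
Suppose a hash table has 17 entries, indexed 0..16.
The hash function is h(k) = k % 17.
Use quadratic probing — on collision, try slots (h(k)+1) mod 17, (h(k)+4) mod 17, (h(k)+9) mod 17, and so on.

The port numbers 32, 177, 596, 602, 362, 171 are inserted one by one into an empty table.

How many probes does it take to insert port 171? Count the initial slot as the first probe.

32 hashes to 15; slot 15 is free => place at 15.
177 hashes to 7; slot 7 is free => place at 7.
596 hashes to 1; slot 1 is free => place at 1.
602 hashes to 7; 7 taken => place at 8.
362 hashes to 5; slot 5 is free => place at 5.
171 hashes to 1; 1 taken => place at 2.
Table: [-, 596, 171, -, -, 362, -, 177, 602, -, -, -, -, -, -, 32, -]

2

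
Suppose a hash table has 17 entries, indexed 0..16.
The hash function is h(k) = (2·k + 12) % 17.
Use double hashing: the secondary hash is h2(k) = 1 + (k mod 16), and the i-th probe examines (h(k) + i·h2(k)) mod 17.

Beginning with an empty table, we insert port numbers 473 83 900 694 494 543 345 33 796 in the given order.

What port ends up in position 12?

33

473 hashes to 6; slot 6 is free => place at 6.
83 hashes to 8; slot 8 is free => place at 8.
900 hashes to 10; slot 10 is free => place at 10.
694 hashes to 6, h2=7; 6 taken => place at 13.
494 hashes to 14; slot 14 is free => place at 14.
543 hashes to 10, h2=16; 10 taken => place at 9.
345 hashes to 5; slot 5 is free => place at 5.
33 hashes to 10, h2=2; 10 taken => place at 12.
796 hashes to 6, h2=13; 6 taken => place at 2.
Table: [., ., 796, ., ., 345, 473, ., 83, 543, 900, ., 33, 694, 494, ., .]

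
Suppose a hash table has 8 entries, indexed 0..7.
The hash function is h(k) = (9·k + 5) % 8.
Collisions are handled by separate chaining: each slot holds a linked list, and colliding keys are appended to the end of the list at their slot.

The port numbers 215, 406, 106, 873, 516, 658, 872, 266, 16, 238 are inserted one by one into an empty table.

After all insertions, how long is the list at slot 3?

Insert 215: h=4, bucket 4 empty → new chain.
Insert 406: h=3, bucket 3 empty → new chain.
Insert 106: h=7, bucket 7 empty → new chain.
Insert 873: h=6, bucket 6 empty → new chain.
Insert 516: h=1, bucket 1 empty → new chain.
Insert 658: h=7, bucket 7 nonempty → append to chain.
Insert 872: h=5, bucket 5 empty → new chain.
Insert 266: h=7, bucket 7 nonempty → append to chain.
Insert 16: h=5, bucket 5 nonempty → append to chain.
Insert 238: h=3, bucket 3 nonempty → append to chain.
Final buckets:
0: -
1: 516
2: -
3: 406 -> 238
4: 215
5: 872 -> 16
6: 873
7: 106 -> 658 -> 266

2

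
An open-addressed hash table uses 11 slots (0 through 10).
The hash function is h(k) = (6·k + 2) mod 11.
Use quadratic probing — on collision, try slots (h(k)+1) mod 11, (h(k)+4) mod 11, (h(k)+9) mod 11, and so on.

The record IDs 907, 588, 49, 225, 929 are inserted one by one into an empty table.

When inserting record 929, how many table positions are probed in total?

Insert 907: h=10, slot 10 empty → index 10.
Insert 588: h=10, slot 10 occupied → index 0.
Insert 49: h=10, slots 10,0 occupied → index 3.
Insert 225: h=10, slots 10,0,3 occupied → index 8.
Insert 929: h=10, slots 10,0,3,8 occupied → index 4.
Table: [588, -, -, 49, 929, -, -, -, 225, -, 907]

5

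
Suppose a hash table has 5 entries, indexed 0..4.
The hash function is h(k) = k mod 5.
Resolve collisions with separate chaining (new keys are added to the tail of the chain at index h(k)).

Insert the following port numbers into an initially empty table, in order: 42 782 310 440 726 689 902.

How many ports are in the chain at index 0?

42 -> bucket 2
782 -> bucket 2 (collision)
310 -> bucket 0
440 -> bucket 0 (collision)
726 -> bucket 1
689 -> bucket 4
902 -> bucket 2 (collision)
Final buckets:
0: 310 -> 440
1: 726
2: 42 -> 782 -> 902
3: ∅
4: 689

2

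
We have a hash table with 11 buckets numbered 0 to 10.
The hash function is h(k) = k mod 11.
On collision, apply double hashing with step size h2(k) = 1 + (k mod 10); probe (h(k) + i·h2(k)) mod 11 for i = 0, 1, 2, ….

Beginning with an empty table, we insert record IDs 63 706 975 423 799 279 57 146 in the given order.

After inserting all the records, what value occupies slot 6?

799

63 hashes to 8; slot 8 is free => place at 8.
706 hashes to 2; slot 2 is free => place at 2.
975 hashes to 7; slot 7 is free => place at 7.
423 hashes to 5; slot 5 is free => place at 5.
799 hashes to 7, h2=10; 7 taken => place at 6.
279 hashes to 4; slot 4 is free => place at 4.
57 hashes to 2, h2=8; 2 taken => place at 10.
146 hashes to 3; slot 3 is free => place at 3.
Table: [-, -, 706, 146, 279, 423, 799, 975, 63, -, 57]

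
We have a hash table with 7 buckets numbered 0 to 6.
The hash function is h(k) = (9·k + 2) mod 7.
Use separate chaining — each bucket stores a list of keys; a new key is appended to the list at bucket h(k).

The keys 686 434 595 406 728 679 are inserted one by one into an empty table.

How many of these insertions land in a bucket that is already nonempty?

686 -> bucket 2
434 -> bucket 2 (collision)
595 -> bucket 2 (collision)
406 -> bucket 2 (collision)
728 -> bucket 2 (collision)
679 -> bucket 2 (collision)
Final buckets:
0: —
1: —
2: 686 -> 434 -> 595 -> 406 -> 728 -> 679
3: —
4: —
5: —
6: —

5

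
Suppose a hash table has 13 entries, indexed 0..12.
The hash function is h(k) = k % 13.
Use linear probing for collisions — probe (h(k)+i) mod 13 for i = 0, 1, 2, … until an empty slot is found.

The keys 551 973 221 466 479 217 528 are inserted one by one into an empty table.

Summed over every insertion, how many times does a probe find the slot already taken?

551 hashes to 5; slot 5 is free => place at 5.
973 hashes to 11; slot 11 is free => place at 11.
221 hashes to 0; slot 0 is free => place at 0.
466 hashes to 11; 11 taken => place at 12.
479 hashes to 11; 11,12,0 taken => place at 1.
217 hashes to 9; slot 9 is free => place at 9.
528 hashes to 8; slot 8 is free => place at 8.
Table: [221, 479, —, —, —, 551, —, —, 528, 217, —, 973, 466]

4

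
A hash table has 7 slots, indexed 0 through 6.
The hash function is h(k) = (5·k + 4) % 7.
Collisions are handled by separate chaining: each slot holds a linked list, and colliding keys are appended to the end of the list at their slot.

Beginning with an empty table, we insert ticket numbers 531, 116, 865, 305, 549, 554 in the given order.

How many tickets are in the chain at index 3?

3

Insert 531: h=6, bucket 6 empty -> new chain.
Insert 116: h=3, bucket 3 empty -> new chain.
Insert 865: h=3, bucket 3 nonempty -> append to chain.
Insert 305: h=3, bucket 3 nonempty -> append to chain.
Insert 549: h=5, bucket 5 empty -> new chain.
Insert 554: h=2, bucket 2 empty -> new chain.
Final buckets:
0: _
1: _
2: 554
3: 116 -> 865 -> 305
4: _
5: 549
6: 531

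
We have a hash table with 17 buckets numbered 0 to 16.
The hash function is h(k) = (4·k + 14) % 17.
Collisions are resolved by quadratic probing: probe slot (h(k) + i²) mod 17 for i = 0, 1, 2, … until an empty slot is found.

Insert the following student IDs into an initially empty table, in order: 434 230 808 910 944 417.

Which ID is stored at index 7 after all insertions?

434 hashes to 16; slot 16 is free -> place at 16.
230 hashes to 16; 16 taken -> place at 0.
808 hashes to 16; 16,0 taken -> place at 3.
910 hashes to 16; 16,0,3 taken -> place at 8.
944 hashes to 16; 16,0,3,8 taken -> place at 15.
417 hashes to 16; 16,0,3,8,15 taken -> place at 7.
Table: [230, ∅, ∅, 808, ∅, ∅, ∅, 417, 910, ∅, ∅, ∅, ∅, ∅, ∅, 944, 434]

417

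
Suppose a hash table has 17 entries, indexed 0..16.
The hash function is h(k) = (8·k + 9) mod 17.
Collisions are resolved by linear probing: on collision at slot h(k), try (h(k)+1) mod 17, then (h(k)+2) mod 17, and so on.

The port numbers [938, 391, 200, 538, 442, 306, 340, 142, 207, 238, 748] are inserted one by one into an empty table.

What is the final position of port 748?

1

938: h=16 -> slot 16
391: h=9 -> slot 9
200: h=11 -> slot 11
538: h=12 -> slot 12
442: h=9, probe 9,10 -> slot 10
306: h=9, probe 9,10,11,12,13 -> slot 13
340: h=9, probe 9,10,11,12,13,14 -> slot 14
142: h=6 -> slot 6
207: h=16, probe 16,0 -> slot 0
238: h=9, probe 9,10,11,12,13,14,15 -> slot 15
748: h=9, probe 9,10,11,12,13,14,15,16,0,1 -> slot 1
Table: [207, 748, _, _, _, _, 142, _, _, 391, 442, 200, 538, 306, 340, 238, 938]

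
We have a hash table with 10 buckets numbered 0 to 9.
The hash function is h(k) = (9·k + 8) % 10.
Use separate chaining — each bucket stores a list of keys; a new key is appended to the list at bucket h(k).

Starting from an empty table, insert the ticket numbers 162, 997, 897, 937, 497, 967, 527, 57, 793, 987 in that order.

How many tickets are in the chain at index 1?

Insert 162: h=6, bucket 6 empty → new chain.
Insert 997: h=1, bucket 1 empty → new chain.
Insert 897: h=1, bucket 1 nonempty → append to chain.
Insert 937: h=1, bucket 1 nonempty → append to chain.
Insert 497: h=1, bucket 1 nonempty → append to chain.
Insert 967: h=1, bucket 1 nonempty → append to chain.
Insert 527: h=1, bucket 1 nonempty → append to chain.
Insert 57: h=1, bucket 1 nonempty → append to chain.
Insert 793: h=5, bucket 5 empty → new chain.
Insert 987: h=1, bucket 1 nonempty → append to chain.
Final buckets:
0: ∅
1: 997 -> 897 -> 937 -> 497 -> 967 -> 527 -> 57 -> 987
2: ∅
3: ∅
4: ∅
5: 793
6: 162
7: ∅
8: ∅
9: ∅

8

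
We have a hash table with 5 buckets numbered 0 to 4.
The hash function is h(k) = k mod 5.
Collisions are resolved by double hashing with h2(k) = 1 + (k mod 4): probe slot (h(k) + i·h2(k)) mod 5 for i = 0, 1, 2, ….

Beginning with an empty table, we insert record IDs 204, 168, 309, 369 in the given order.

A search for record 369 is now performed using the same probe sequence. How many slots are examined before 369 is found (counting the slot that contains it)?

4

Insert 204: h=4, slot 4 empty → index 4.
Insert 168: h=3, slot 3 empty → index 3.
Insert 309: h=4, h2=2, slot 4 occupied → index 1.
Insert 369: h=4, h2=2, slots 4,1,3 occupied → index 0.
Table: [369, 309, ., 168, 204]
Lookup 369: h=4, h2=2, probe 4,1,3,0 → found at 0.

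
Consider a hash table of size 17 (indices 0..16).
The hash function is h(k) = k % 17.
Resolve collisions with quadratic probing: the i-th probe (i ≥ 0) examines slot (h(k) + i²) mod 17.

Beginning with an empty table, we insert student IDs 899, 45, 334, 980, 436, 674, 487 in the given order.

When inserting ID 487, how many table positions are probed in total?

Insert 899: h=15, slot 15 empty → index 15.
Insert 45: h=11, slot 11 empty → index 11.
Insert 334: h=11, slot 11 occupied → index 12.
Insert 980: h=11, slots 11,12,15 occupied → index 3.
Insert 436: h=11, slots 11,12,15,3 occupied → index 10.
Insert 674: h=11, slots 11,12,15,3,10 occupied → index 2.
Insert 487: h=11, slots 11,12,15,3,10,2 occupied → index 13.
Table: [∅, ∅, 674, 980, ∅, ∅, ∅, ∅, ∅, ∅, 436, 45, 334, 487, ∅, 899, ∅]

7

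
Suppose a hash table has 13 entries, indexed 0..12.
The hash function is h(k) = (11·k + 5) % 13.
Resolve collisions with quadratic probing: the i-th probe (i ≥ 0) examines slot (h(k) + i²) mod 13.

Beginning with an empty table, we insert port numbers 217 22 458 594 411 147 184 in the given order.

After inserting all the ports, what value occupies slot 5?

184

217: h=0 -> slot 0
22: h=0, probe 0,1 -> slot 1
458: h=12 -> slot 12
594: h=0, probe 0,1,4 -> slot 4
411: h=2 -> slot 2
147: h=10 -> slot 10
184: h=1, probe 1,2,5 -> slot 5
Table: [217, 22, 411, _, 594, 184, _, _, _, _, 147, _, 458]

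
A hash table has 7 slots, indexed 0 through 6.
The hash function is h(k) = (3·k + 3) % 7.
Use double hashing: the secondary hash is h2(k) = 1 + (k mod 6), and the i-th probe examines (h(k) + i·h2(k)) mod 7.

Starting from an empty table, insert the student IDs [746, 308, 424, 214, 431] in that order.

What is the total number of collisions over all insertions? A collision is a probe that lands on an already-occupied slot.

4

Insert 746: h=1, slot 1 empty → index 1.
Insert 308: h=3, slot 3 empty → index 3.
Insert 424: h=1, h2=5, slot 1 occupied → index 6.
Insert 214: h=1, h2=5, slots 1,6 occupied → index 4.
Insert 431: h=1, h2=6, slot 1 occupied → index 0.
Table: [431, 746, _, 308, 214, _, 424]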